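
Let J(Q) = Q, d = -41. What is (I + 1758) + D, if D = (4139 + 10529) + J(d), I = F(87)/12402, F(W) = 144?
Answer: 11289273/689 ≈ 16385.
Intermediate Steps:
I = 8/689 (I = 144/12402 = 144*(1/12402) = 8/689 ≈ 0.011611)
D = 14627 (D = (4139 + 10529) - 41 = 14668 - 41 = 14627)
(I + 1758) + D = (8/689 + 1758) + 14627 = 1211270/689 + 14627 = 11289273/689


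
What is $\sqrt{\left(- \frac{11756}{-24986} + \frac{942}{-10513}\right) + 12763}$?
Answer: $\frac{35 \sqrt{187022157430043}}{4236739} \approx 112.98$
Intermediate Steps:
$\sqrt{\left(- \frac{11756}{-24986} + \frac{942}{-10513}\right) + 12763} = \sqrt{\left(\left(-11756\right) \left(- \frac{1}{24986}\right) + 942 \left(- \frac{1}{10513}\right)\right) + 12763} = \sqrt{\left(\frac{5878}{12493} - \frac{942}{10513}\right) + 12763} = \sqrt{\frac{50027008}{131338909} + 12763} = \sqrt{\frac{1676328522575}{131338909}} = \frac{35 \sqrt{187022157430043}}{4236739}$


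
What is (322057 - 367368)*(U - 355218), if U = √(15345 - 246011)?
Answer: 16095282798 - 45311*I*√230666 ≈ 1.6095e+10 - 2.1762e+7*I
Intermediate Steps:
U = I*√230666 (U = √(-230666) = I*√230666 ≈ 480.28*I)
(322057 - 367368)*(U - 355218) = (322057 - 367368)*(I*√230666 - 355218) = -45311*(-355218 + I*√230666) = 16095282798 - 45311*I*√230666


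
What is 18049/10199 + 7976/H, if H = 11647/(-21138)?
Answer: -1719307404209/118787753 ≈ -14474.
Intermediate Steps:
H = -11647/21138 (H = 11647*(-1/21138) = -11647/21138 ≈ -0.55100)
18049/10199 + 7976/H = 18049/10199 + 7976/(-11647/21138) = 18049*(1/10199) + 7976*(-21138/11647) = 18049/10199 - 168596688/11647 = -1719307404209/118787753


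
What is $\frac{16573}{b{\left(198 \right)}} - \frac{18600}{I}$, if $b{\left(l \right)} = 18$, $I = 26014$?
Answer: $\frac{215397611}{234126} \approx 920.01$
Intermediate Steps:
$\frac{16573}{b{\left(198 \right)}} - \frac{18600}{I} = \frac{16573}{18} - \frac{18600}{26014} = 16573 \cdot \frac{1}{18} - \frac{9300}{13007} = \frac{16573}{18} - \frac{9300}{13007} = \frac{215397611}{234126}$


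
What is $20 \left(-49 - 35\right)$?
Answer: $-1680$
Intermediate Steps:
$20 \left(-49 - 35\right) = 20 \left(-84\right) = -1680$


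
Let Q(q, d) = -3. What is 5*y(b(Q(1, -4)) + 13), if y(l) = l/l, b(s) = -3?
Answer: 5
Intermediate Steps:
y(l) = 1
5*y(b(Q(1, -4)) + 13) = 5*1 = 5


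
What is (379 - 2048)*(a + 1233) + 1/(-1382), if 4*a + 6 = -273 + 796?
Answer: -6284217273/2764 ≈ -2.2736e+6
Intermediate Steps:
a = 517/4 (a = -3/2 + (-273 + 796)/4 = -3/2 + (1/4)*523 = -3/2 + 523/4 = 517/4 ≈ 129.25)
(379 - 2048)*(a + 1233) + 1/(-1382) = (379 - 2048)*(517/4 + 1233) + 1/(-1382) = -1669*5449/4 - 1/1382 = -9094381/4 - 1/1382 = -6284217273/2764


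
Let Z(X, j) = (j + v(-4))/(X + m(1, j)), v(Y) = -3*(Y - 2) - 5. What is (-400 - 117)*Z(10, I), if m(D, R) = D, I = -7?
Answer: -282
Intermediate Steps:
v(Y) = 1 - 3*Y (v(Y) = -3*(-2 + Y) - 5 = (6 - 3*Y) - 5 = 1 - 3*Y)
Z(X, j) = (13 + j)/(1 + X) (Z(X, j) = (j + (1 - 3*(-4)))/(X + 1) = (j + (1 + 12))/(1 + X) = (j + 13)/(1 + X) = (13 + j)/(1 + X))
(-400 - 117)*Z(10, I) = (-400 - 117)*((13 - 7)/(1 + 10)) = -517*6/11 = -282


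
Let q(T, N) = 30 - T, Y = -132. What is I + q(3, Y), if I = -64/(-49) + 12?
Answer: 1975/49 ≈ 40.306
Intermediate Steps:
I = 652/49 (I = -64*(-1/49) + 12 = 64/49 + 12 = 652/49 ≈ 13.306)
I + q(3, Y) = 652/49 + (30 - 1*3) = 652/49 + (30 - 3) = 652/49 + 27 = 1975/49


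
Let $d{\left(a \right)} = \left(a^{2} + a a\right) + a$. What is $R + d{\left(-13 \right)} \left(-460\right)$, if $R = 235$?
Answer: $-149265$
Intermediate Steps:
$d{\left(a \right)} = a + 2 a^{2}$ ($d{\left(a \right)} = \left(a^{2} + a^{2}\right) + a = 2 a^{2} + a = a + 2 a^{2}$)
$R + d{\left(-13 \right)} \left(-460\right) = 235 + - 13 \left(1 + 2 \left(-13\right)\right) \left(-460\right) = 235 + - 13 \left(1 - 26\right) \left(-460\right) = 235 + \left(-13\right) \left(-25\right) \left(-460\right) = 235 + 325 \left(-460\right) = 235 - 149500 = -149265$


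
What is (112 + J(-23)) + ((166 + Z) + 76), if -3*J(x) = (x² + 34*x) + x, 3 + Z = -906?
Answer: -463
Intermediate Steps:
Z = -909 (Z = -3 - 906 = -909)
J(x) = -35*x/3 - x²/3 (J(x) = -((x² + 34*x) + x)/3 = -(x² + 35*x)/3 = -35*x/3 - x²/3)
(112 + J(-23)) + ((166 + Z) + 76) = (112 - ⅓*(-23)*(35 - 23)) + ((166 - 909) + 76) = (112 - ⅓*(-23)*12) + (-743 + 76) = (112 + 92) - 667 = 204 - 667 = -463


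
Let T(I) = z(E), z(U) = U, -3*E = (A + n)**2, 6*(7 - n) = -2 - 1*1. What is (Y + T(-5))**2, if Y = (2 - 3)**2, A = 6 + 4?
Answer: 1471369/144 ≈ 10218.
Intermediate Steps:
n = 15/2 (n = 7 - (-2 - 1*1)/6 = 7 - (-2 - 1)/6 = 7 - 1/6*(-3) = 7 + 1/2 = 15/2 ≈ 7.5000)
A = 10
E = -1225/12 (E = -(10 + 15/2)**2/3 = -(35/2)**2/3 = -1/3*1225/4 = -1225/12 ≈ -102.08)
Y = 1 (Y = (-1)**2 = 1)
T(I) = -1225/12
(Y + T(-5))**2 = (1 - 1225/12)**2 = (-1213/12)**2 = 1471369/144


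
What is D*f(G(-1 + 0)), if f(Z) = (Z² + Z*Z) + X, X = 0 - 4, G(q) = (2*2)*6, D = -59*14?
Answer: -948248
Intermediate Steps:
D = -826
G(q) = 24 (G(q) = 4*6 = 24)
X = -4
f(Z) = -4 + 2*Z² (f(Z) = (Z² + Z*Z) - 4 = (Z² + Z²) - 4 = 2*Z² - 4 = -4 + 2*Z²)
D*f(G(-1 + 0)) = -826*(-4 + 2*24²) = -826*(-4 + 2*576) = -826*(-4 + 1152) = -826*1148 = -948248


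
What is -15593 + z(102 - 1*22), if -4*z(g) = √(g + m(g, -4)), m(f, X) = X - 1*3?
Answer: -15593 - √73/4 ≈ -15595.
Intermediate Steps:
m(f, X) = -3 + X (m(f, X) = X - 3 = -3 + X)
z(g) = -√(-7 + g)/4 (z(g) = -√(g + (-3 - 4))/4 = -√(g - 7)/4 = -√(-7 + g)/4)
-15593 + z(102 - 1*22) = -15593 - √(-7 + (102 - 1*22))/4 = -15593 - √(-7 + (102 - 22))/4 = -15593 - √(-7 + 80)/4 = -15593 - √73/4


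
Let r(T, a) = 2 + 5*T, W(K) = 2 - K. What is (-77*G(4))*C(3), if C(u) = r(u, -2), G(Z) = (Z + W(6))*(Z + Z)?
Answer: 0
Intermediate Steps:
G(Z) = 2*Z*(-4 + Z) (G(Z) = (Z + (2 - 1*6))*(Z + Z) = (Z + (2 - 6))*(2*Z) = (Z - 4)*(2*Z) = (-4 + Z)*(2*Z) = 2*Z*(-4 + Z))
C(u) = 2 + 5*u
(-77*G(4))*C(3) = (-154*4*(-4 + 4))*(2 + 5*3) = (-154*4*0)*(2 + 15) = -77*0*17 = 0*17 = 0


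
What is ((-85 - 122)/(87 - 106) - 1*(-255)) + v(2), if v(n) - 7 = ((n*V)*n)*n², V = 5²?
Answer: 12785/19 ≈ 672.89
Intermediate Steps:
V = 25
v(n) = 7 + 25*n⁴ (v(n) = 7 + ((n*25)*n)*n² = 7 + ((25*n)*n)*n² = 7 + (25*n²)*n² = 7 + 25*n⁴)
((-85 - 122)/(87 - 106) - 1*(-255)) + v(2) = ((-85 - 122)/(87 - 106) - 1*(-255)) + (7 + 25*2⁴) = (-207/(-19) + 255) + (7 + 25*16) = (-207*(-1/19) + 255) + (7 + 400) = (207/19 + 255) + 407 = 5052/19 + 407 = 12785/19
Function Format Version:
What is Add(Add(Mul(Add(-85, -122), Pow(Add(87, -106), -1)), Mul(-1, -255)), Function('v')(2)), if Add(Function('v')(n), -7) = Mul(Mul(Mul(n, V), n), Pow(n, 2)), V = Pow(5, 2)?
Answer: Rational(12785, 19) ≈ 672.89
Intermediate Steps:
V = 25
Function('v')(n) = Add(7, Mul(25, Pow(n, 4))) (Function('v')(n) = Add(7, Mul(Mul(Mul(n, 25), n), Pow(n, 2))) = Add(7, Mul(Mul(Mul(25, n), n), Pow(n, 2))) = Add(7, Mul(Mul(25, Pow(n, 2)), Pow(n, 2))) = Add(7, Mul(25, Pow(n, 4))))
Add(Add(Mul(Add(-85, -122), Pow(Add(87, -106), -1)), Mul(-1, -255)), Function('v')(2)) = Add(Add(Mul(Add(-85, -122), Pow(Add(87, -106), -1)), Mul(-1, -255)), Add(7, Mul(25, Pow(2, 4)))) = Add(Add(Mul(-207, Pow(-19, -1)), 255), Add(7, Mul(25, 16))) = Add(Add(Mul(-207, Rational(-1, 19)), 255), Add(7, 400)) = Add(Add(Rational(207, 19), 255), 407) = Add(Rational(5052, 19), 407) = Rational(12785, 19)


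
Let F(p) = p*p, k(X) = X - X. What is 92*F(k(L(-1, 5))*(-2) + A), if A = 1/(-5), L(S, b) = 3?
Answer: 92/25 ≈ 3.6800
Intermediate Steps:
k(X) = 0
A = -⅕ (A = 1*(-⅕) = -⅕ ≈ -0.20000)
F(p) = p²
92*F(k(L(-1, 5))*(-2) + A) = 92*(0*(-2) - ⅕)² = 92*(0 - ⅕)² = 92*(-⅕)² = 92*(1/25) = 92/25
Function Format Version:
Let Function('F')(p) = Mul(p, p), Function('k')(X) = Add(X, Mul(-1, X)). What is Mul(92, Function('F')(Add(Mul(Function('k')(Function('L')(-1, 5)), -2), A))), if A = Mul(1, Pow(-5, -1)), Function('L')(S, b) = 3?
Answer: Rational(92, 25) ≈ 3.6800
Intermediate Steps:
Function('k')(X) = 0
A = Rational(-1, 5) (A = Mul(1, Rational(-1, 5)) = Rational(-1, 5) ≈ -0.20000)
Function('F')(p) = Pow(p, 2)
Mul(92, Function('F')(Add(Mul(Function('k')(Function('L')(-1, 5)), -2), A))) = Mul(92, Pow(Add(Mul(0, -2), Rational(-1, 5)), 2)) = Mul(92, Pow(Add(0, Rational(-1, 5)), 2)) = Mul(92, Pow(Rational(-1, 5), 2)) = Mul(92, Rational(1, 25)) = Rational(92, 25)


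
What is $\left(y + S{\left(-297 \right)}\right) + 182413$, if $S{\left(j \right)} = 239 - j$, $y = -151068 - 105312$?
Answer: $-73431$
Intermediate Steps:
$y = -256380$
$\left(y + S{\left(-297 \right)}\right) + 182413 = \left(-256380 + \left(239 - -297\right)\right) + 182413 = \left(-256380 + \left(239 + 297\right)\right) + 182413 = \left(-256380 + 536\right) + 182413 = -255844 + 182413 = -73431$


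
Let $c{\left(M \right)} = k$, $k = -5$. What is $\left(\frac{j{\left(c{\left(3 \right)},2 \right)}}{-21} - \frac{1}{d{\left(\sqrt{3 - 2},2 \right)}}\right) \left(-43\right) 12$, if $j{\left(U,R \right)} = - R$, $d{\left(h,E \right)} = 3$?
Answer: $\frac{860}{7} \approx 122.86$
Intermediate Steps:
$c{\left(M \right)} = -5$
$\left(\frac{j{\left(c{\left(3 \right)},2 \right)}}{-21} - \frac{1}{d{\left(\sqrt{3 - 2},2 \right)}}\right) \left(-43\right) 12 = \left(\frac{\left(-1\right) 2}{-21} - \frac{1}{3}\right) \left(-43\right) 12 = \left(\left(-2\right) \left(- \frac{1}{21}\right) - \frac{1}{3}\right) \left(-43\right) 12 = \left(\frac{2}{21} - \frac{1}{3}\right) \left(-43\right) 12 = \left(- \frac{5}{21}\right) \left(-43\right) 12 = \frac{215}{21} \cdot 12 = \frac{860}{7}$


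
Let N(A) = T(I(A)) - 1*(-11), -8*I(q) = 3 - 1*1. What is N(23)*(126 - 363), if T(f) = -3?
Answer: -1896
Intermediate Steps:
I(q) = -1/4 (I(q) = -(3 - 1*1)/8 = -(3 - 1)/8 = -1/8*2 = -1/4)
N(A) = 8 (N(A) = -3 - 1*(-11) = -3 + 11 = 8)
N(23)*(126 - 363) = 8*(126 - 363) = 8*(-237) = -1896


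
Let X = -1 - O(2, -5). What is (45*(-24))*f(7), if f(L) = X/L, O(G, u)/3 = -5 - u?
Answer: 1080/7 ≈ 154.29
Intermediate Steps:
O(G, u) = -15 - 3*u (O(G, u) = 3*(-5 - u) = -15 - 3*u)
X = -1 (X = -1 - (-15 - 3*(-5)) = -1 - (-15 + 15) = -1 - 1*0 = -1 + 0 = -1)
f(L) = -1/L
(45*(-24))*f(7) = (45*(-24))*(-1/7) = -(-1080)/7 = -1080*(-⅐) = 1080/7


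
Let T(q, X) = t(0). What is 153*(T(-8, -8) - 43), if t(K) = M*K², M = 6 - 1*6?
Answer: -6579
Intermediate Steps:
M = 0 (M = 6 - 6 = 0)
t(K) = 0 (t(K) = 0*K² = 0)
T(q, X) = 0
153*(T(-8, -8) - 43) = 153*(0 - 43) = 153*(-43) = -6579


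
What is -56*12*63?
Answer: -42336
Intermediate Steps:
-56*12*63 = -672*63 = -42336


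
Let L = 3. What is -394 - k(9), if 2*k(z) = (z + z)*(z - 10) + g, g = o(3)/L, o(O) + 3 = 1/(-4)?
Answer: -9227/24 ≈ -384.46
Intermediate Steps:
o(O) = -13/4 (o(O) = -3 + 1/(-4) = -3 - ¼ = -13/4)
g = -13/12 (g = -13/4/3 = -13/4*⅓ = -13/12 ≈ -1.0833)
k(z) = -13/24 + z*(-10 + z) (k(z) = ((z + z)*(z - 10) - 13/12)/2 = ((2*z)*(-10 + z) - 13/12)/2 = (2*z*(-10 + z) - 13/12)/2 = (-13/12 + 2*z*(-10 + z))/2 = -13/24 + z*(-10 + z))
-394 - k(9) = -394 - (-13/24 + 9² - 10*9) = -394 - (-13/24 + 81 - 90) = -394 - 1*(-229/24) = -394 + 229/24 = -9227/24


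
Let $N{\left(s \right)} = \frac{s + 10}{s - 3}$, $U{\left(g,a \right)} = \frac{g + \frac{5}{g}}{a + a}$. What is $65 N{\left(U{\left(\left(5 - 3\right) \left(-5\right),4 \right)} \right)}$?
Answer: $- \frac{9035}{69} \approx -130.94$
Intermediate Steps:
$U{\left(g,a \right)} = \frac{g + \frac{5}{g}}{2 a}$
$N{\left(s \right)} = \frac{10 + s}{-3 + s}$
$65 N{\left(U{\left(\left(5 - 3\right) \left(-5\right),4 \right)} \right)} = 65 \frac{10 + \frac{5 + \left(\left(5 - 3\right) \left(-5\right)\right)^{2}}{2 \cdot 4 \left(5 - 3\right) \left(-5\right)}}{-3 + \frac{5 + \left(\left(5 - 3\right) \left(-5\right)\right)^{2}}{2 \cdot 4 \left(5 - 3\right) \left(-5\right)}} = 65 \frac{10 + \frac{1}{2} \cdot \frac{1}{4} \frac{1}{2 \left(-5\right)} \left(5 + \left(2 \left(-5\right)\right)^{2}\right)}{-3 + \frac{1}{2} \cdot \frac{1}{4} \frac{1}{2 \left(-5\right)} \left(5 + \left(2 \left(-5\right)\right)^{2}\right)} = 65 \frac{10 + \frac{1}{2} \cdot \frac{1}{4} \frac{1}{-10} \left(5 + \left(-10\right)^{2}\right)}{-3 + \frac{1}{2} \cdot \frac{1}{4} \frac{1}{-10} \left(5 + \left(-10\right)^{2}\right)} = 65 \frac{10 + \frac{1}{2} \cdot \frac{1}{4} \left(- \frac{1}{10}\right) \left(5 + 100\right)}{-3 + \frac{1}{2} \cdot \frac{1}{4} \left(- \frac{1}{10}\right) \left(5 + 100\right)} = 65 \frac{10 + \frac{1}{2} \cdot \frac{1}{4} \left(- \frac{1}{10}\right) 105}{-3 + \frac{1}{2} \cdot \frac{1}{4} \left(- \frac{1}{10}\right) 105} = 65 \frac{10 - \frac{21}{16}}{-3 - \frac{21}{16}} = 65 \frac{1}{- \frac{69}{16}} \cdot \frac{139}{16} = 65 \left(\left(- \frac{16}{69}\right) \frac{139}{16}\right) = 65 \left(- \frac{139}{69}\right) = - \frac{9035}{69}$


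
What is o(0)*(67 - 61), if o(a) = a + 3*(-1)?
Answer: -18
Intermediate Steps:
o(a) = -3 + a (o(a) = a - 3 = -3 + a)
o(0)*(67 - 61) = (-3 + 0)*(67 - 61) = -3*6 = -18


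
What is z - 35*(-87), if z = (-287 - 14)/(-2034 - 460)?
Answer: 176617/58 ≈ 3045.1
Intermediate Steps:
z = 7/58 (z = -301/(-2494) = -301*(-1/2494) = 7/58 ≈ 0.12069)
z - 35*(-87) = 7/58 - 35*(-87) = 7/58 - 1*(-3045) = 7/58 + 3045 = 176617/58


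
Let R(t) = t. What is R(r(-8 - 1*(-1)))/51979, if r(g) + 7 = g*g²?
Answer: -350/51979 ≈ -0.0067335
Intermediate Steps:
r(g) = -7 + g³ (r(g) = -7 + g*g² = -7 + g³)
R(r(-8 - 1*(-1)))/51979 = (-7 + (-8 - 1*(-1))³)/51979 = (-7 + (-8 + 1)³)*(1/51979) = (-7 + (-7)³)*(1/51979) = (-7 - 343)*(1/51979) = -350*1/51979 = -350/51979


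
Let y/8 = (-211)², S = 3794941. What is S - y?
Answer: 3438773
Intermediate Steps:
y = 356168 (y = 8*(-211)² = 8*44521 = 356168)
S - y = 3794941 - 1*356168 = 3794941 - 356168 = 3438773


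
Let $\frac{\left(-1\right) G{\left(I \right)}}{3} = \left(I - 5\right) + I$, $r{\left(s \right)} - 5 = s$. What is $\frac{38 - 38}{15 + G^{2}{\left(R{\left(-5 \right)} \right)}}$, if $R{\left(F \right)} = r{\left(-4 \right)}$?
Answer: $0$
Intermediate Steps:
$r{\left(s \right)} = 5 + s$
$R{\left(F \right)} = 1$ ($R{\left(F \right)} = 5 - 4 = 1$)
$G{\left(I \right)} = 15 - 6 I$ ($G{\left(I \right)} = - 3 \left(\left(I - 5\right) + I\right) = - 3 \left(\left(-5 + I\right) + I\right) = - 3 \left(-5 + 2 I\right) = 15 - 6 I$)
$\frac{38 - 38}{15 + G^{2}{\left(R{\left(-5 \right)} \right)}} = \frac{38 - 38}{15 + \left(15 - 6\right)^{2}} = \frac{0}{15 + \left(15 - 6\right)^{2}} = \frac{0}{15 + 9^{2}} = \frac{0}{15 + 81} = \frac{0}{96} = 0 \cdot \frac{1}{96} = 0$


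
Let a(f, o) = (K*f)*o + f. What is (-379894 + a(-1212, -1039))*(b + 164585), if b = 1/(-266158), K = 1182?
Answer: 32592990714983492215/133079 ≈ 2.4491e+14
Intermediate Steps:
a(f, o) = f + 1182*f*o (a(f, o) = (1182*f)*o + f = 1182*f*o + f = f + 1182*f*o)
b = -1/266158 ≈ -3.7572e-6
(-379894 + a(-1212, -1039))*(b + 164585) = (-379894 - 1212*(1 + 1182*(-1039)))*(-1/266158 + 164585) = (-379894 - 1212*(1 - 1228098))*(43805614429/266158) = (-379894 - 1212*(-1228097))*(43805614429/266158) = (-379894 + 1488453564)*(43805614429/266158) = 1488073670*(43805614429/266158) = 32592990714983492215/133079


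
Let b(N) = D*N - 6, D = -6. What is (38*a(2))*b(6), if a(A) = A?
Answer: -3192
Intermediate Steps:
b(N) = -6 - 6*N (b(N) = -6*N - 6 = -6 - 6*N)
(38*a(2))*b(6) = (38*2)*(-6 - 6*6) = 76*(-6 - 36) = 76*(-42) = -3192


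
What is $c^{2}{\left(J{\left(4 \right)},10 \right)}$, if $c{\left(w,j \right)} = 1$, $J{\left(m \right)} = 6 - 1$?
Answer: $1$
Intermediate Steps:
$J{\left(m \right)} = 5$ ($J{\left(m \right)} = 6 - 1 = 5$)
$c^{2}{\left(J{\left(4 \right)},10 \right)} = 1^{2} = 1$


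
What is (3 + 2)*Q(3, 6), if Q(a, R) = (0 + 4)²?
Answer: 80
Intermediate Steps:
Q(a, R) = 16 (Q(a, R) = 4² = 16)
(3 + 2)*Q(3, 6) = (3 + 2)*16 = 5*16 = 80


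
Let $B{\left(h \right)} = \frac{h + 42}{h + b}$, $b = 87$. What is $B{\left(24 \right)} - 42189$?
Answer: $- \frac{1560971}{37} \approx -42188.0$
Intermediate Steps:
$B{\left(h \right)} = \frac{42 + h}{87 + h}$ ($B{\left(h \right)} = \frac{h + 42}{h + 87} = \frac{42 + h}{87 + h}$)
$B{\left(24 \right)} - 42189 = \frac{42 + 24}{87 + 24} - 42189 = \frac{1}{111} \cdot 66 - 42189 = \frac{22}{37} - 42189 = - \frac{1560971}{37}$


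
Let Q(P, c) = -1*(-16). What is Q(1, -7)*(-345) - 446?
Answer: -5966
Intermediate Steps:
Q(P, c) = 16
Q(1, -7)*(-345) - 446 = 16*(-345) - 446 = -5520 - 446 = -5966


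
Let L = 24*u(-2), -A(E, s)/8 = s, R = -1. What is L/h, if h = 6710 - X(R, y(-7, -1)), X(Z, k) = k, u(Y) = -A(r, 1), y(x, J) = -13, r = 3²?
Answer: 64/2241 ≈ 0.028559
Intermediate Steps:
r = 9
A(E, s) = -8*s
u(Y) = 8 (u(Y) = -(-8) = -1*(-8) = 8)
h = 6723 (h = 6710 - 1*(-13) = 6710 + 13 = 6723)
L = 192 (L = 24*8 = 192)
L/h = 192/6723 = 192*(1/6723) = 64/2241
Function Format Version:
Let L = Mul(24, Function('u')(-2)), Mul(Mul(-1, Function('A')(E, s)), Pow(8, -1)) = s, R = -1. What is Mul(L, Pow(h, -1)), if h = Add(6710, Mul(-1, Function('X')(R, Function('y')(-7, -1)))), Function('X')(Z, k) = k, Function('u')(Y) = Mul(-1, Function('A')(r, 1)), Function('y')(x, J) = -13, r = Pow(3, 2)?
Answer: Rational(64, 2241) ≈ 0.028559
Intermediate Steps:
r = 9
Function('A')(E, s) = Mul(-8, s)
Function('u')(Y) = 8 (Function('u')(Y) = Mul(-1, Mul(-8, 1)) = Mul(-1, -8) = 8)
h = 6723 (h = Add(6710, Mul(-1, -13)) = Add(6710, 13) = 6723)
L = 192 (L = Mul(24, 8) = 192)
Mul(L, Pow(h, -1)) = Mul(192, Pow(6723, -1)) = Mul(192, Rational(1, 6723)) = Rational(64, 2241)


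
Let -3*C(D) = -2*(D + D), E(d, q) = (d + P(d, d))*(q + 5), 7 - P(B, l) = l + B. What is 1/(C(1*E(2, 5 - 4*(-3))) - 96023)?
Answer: -3/287629 ≈ -1.0430e-5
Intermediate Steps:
P(B, l) = 7 - B - l (P(B, l) = 7 - (l + B) = 7 - (B + l) = 7 + (-B - l) = 7 - B - l)
E(d, q) = (5 + q)*(7 - d) (E(d, q) = (d + (7 - d - d))*(q + 5) = (d + (7 - 2*d))*(5 + q) = (7 - d)*(5 + q) = (5 + q)*(7 - d))
C(D) = 4*D/3 (C(D) = -(-2)*(D + D)/3 = -(-2)*2*D/3 = -(-4)*D/3 = 4*D/3)
1/(C(1*E(2, 5 - 4*(-3))) - 96023) = 1/(4*(1*(35 - 5*2 + 7*(5 - 4*(-3)) - 1*2*(5 - 4*(-3))))/3 - 96023) = 1/(4*(1*(35 - 10 + 7*(5 + 12) - 1*2*(5 + 12)))/3 - 96023) = 1/(4*(1*(35 - 10 + 7*17 - 1*2*17))/3 - 96023) = 1/(4*(1*(35 - 10 + 119 - 34))/3 - 96023) = 1/(4*(1*110)/3 - 96023) = 1/((4/3)*110 - 96023) = 1/(440/3 - 96023) = 1/(-287629/3) = -3/287629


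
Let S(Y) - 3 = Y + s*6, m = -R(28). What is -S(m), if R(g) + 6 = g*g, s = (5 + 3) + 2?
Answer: 715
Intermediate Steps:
s = 10 (s = 8 + 2 = 10)
R(g) = -6 + g² (R(g) = -6 + g*g = -6 + g²)
m = -778 (m = -(-6 + 28²) = -(-6 + 784) = -1*778 = -778)
S(Y) = 63 + Y (S(Y) = 3 + (Y + 10*6) = 3 + (Y + 60) = 3 + (60 + Y) = 63 + Y)
-S(m) = -(63 - 778) = -1*(-715) = 715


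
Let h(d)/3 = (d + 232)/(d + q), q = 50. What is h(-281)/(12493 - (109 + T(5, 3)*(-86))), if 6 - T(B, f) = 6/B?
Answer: 35/703824 ≈ 4.9728e-5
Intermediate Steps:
T(B, f) = 6 - 6/B
h(d) = 3*(232 + d)/(50 + d) (h(d) = 3*((d + 232)/(d + 50)) = 3*((232 + d)/(50 + d)) = 3*(232 + d)/(50 + d))
h(-281)/(12493 - (109 + T(5, 3)*(-86))) = (3*(232 - 281)/(50 - 281))/(12493 - (109 + (6 - 6/5)*(-86))) = (3*(-49)/(-231))/(12493 - (109 + (6 - 6*⅕)*(-86))) = (3*(-1/231)*(-49))/(12493 - (109 + (6 - 6/5)*(-86))) = 7/(11*(12493 - (109 + (24/5)*(-86)))) = 7/(11*(12493 - (109 - 2064/5))) = 7/(11*(12493 - 1*(-1519/5))) = 7/(11*(12493 + 1519/5)) = 7/(11*(63984/5)) = (7/11)*(5/63984) = 35/703824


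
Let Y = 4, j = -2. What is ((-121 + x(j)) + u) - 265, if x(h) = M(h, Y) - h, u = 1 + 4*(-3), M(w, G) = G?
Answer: -391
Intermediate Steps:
u = -11 (u = 1 - 12 = -11)
x(h) = 4 - h
((-121 + x(j)) + u) - 265 = ((-121 + (4 - 1*(-2))) - 11) - 265 = ((-121 + (4 + 2)) - 11) - 265 = ((-121 + 6) - 11) - 265 = (-115 - 11) - 265 = -126 - 265 = -391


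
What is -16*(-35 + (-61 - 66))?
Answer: 2592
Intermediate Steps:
-16*(-35 + (-61 - 66)) = -16*(-35 - 127) = -16*(-162) = 2592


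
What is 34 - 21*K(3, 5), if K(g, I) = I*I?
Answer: -491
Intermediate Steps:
K(g, I) = I**2
34 - 21*K(3, 5) = 34 - 21*5**2 = 34 - 21*25 = 34 - 525 = -491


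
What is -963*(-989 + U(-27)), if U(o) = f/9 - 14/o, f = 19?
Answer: 2849624/3 ≈ 9.4988e+5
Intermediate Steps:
U(o) = 19/9 - 14/o
-963*(-989 + U(-27)) = -963*(-989 + (19/9 - 14/(-27))) = -963*(-989 + (19/9 - 14*(-1/27))) = -963*(-989 + (19/9 + 14/27)) = -963*(-989 + 71/27) = -963*(-26632/27) = 2849624/3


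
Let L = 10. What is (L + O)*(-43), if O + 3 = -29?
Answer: 946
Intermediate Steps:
O = -32 (O = -3 - 29 = -32)
(L + O)*(-43) = (10 - 32)*(-43) = -22*(-43) = 946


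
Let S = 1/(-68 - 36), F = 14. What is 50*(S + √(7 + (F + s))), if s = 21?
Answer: -25/52 + 50*√42 ≈ 323.56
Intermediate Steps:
S = -1/104 (S = 1/(-104) = -1/104 ≈ -0.0096154)
50*(S + √(7 + (F + s))) = 50*(-1/104 + √(7 + (14 + 21))) = 50*(-1/104 + √(7 + 35)) = 50*(-1/104 + √42) = -25/52 + 50*√42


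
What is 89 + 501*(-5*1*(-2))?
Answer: 5099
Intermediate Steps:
89 + 501*(-5*1*(-2)) = 89 + 501*(-5*(-2)) = 89 + 501*10 = 89 + 5010 = 5099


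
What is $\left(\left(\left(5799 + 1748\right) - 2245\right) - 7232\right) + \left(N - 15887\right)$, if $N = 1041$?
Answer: $-16776$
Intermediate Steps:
$\left(\left(\left(5799 + 1748\right) - 2245\right) - 7232\right) + \left(N - 15887\right) = \left(\left(\left(5799 + 1748\right) - 2245\right) - 7232\right) + \left(1041 - 15887\right) = \left(\left(7547 - 2245\right) - 7232\right) + \left(1041 - 15887\right) = \left(5302 - 7232\right) - 14846 = -1930 - 14846 = -16776$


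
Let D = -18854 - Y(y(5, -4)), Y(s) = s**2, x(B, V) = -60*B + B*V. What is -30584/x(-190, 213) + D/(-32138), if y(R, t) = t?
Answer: 382864873/233562915 ≈ 1.6392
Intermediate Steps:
D = -18870 (D = -18854 - 1*(-4)**2 = -18854 - 1*16 = -18854 - 16 = -18870)
-30584/x(-190, 213) + D/(-32138) = -30584*(-1/(190*(-60 + 213))) - 18870/(-32138) = -30584/((-190*153)) - 18870*(-1/32138) = -30584/(-29070) + 9435/16069 = -30584*(-1/29070) + 9435/16069 = 15292/14535 + 9435/16069 = 382864873/233562915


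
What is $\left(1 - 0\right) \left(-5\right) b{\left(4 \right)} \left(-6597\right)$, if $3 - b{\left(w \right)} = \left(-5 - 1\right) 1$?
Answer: $296865$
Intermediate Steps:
$b{\left(w \right)} = 9$ ($b{\left(w \right)} = 3 - \left(-5 - 1\right) 1 = 3 - \left(-6\right) 1 = 3 - -6 = 3 + 6 = 9$)
$\left(1 - 0\right) \left(-5\right) b{\left(4 \right)} \left(-6597\right) = \left(1 - 0\right) \left(-5\right) 9 \left(-6597\right) = \left(1 + 0\right) \left(-5\right) 9 \left(-6597\right) = 1 \left(-5\right) 9 \left(-6597\right) = \left(-5\right) 9 \left(-6597\right) = \left(-45\right) \left(-6597\right) = 296865$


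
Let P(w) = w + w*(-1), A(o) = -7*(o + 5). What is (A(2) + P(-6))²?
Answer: 2401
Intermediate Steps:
A(o) = -35 - 7*o (A(o) = -7*(5 + o) = -35 - 7*o)
P(w) = 0 (P(w) = w - w = 0)
(A(2) + P(-6))² = ((-35 - 7*2) + 0)² = ((-35 - 14) + 0)² = (-49 + 0)² = (-49)² = 2401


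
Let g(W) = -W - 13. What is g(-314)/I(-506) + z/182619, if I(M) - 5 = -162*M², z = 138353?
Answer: 5738526830612/7574639288913 ≈ 0.75760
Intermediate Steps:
g(W) = -13 - W
I(M) = 5 - 162*M²
g(-314)/I(-506) + z/182619 = (-13 - 1*(-314))/(5 - 162*(-506)²) + 138353/182619 = (-13 + 314)/(5 - 162*256036) + 138353*(1/182619) = 301/(5 - 41477832) + 138353/182619 = 301/(-41477827) + 138353/182619 = 301*(-1/41477827) + 138353/182619 = -301/41477827 + 138353/182619 = 5738526830612/7574639288913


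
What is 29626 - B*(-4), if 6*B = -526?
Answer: 87826/3 ≈ 29275.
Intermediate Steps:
B = -263/3 (B = (⅙)*(-526) = -263/3 ≈ -87.667)
29626 - B*(-4) = 29626 - (-263)*(-4)/3 = 29626 - 1*1052/3 = 29626 - 1052/3 = 87826/3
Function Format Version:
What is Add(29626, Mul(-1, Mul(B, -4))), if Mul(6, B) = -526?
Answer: Rational(87826, 3) ≈ 29275.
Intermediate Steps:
B = Rational(-263, 3) (B = Mul(Rational(1, 6), -526) = Rational(-263, 3) ≈ -87.667)
Add(29626, Mul(-1, Mul(B, -4))) = Add(29626, Mul(-1, Mul(Rational(-263, 3), -4))) = Add(29626, Mul(-1, Rational(1052, 3))) = Add(29626, Rational(-1052, 3)) = Rational(87826, 3)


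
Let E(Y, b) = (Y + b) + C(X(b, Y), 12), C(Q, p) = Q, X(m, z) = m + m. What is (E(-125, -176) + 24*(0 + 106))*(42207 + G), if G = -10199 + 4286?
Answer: 68631954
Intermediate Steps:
X(m, z) = 2*m
G = -5913
E(Y, b) = Y + 3*b (E(Y, b) = (Y + b) + 2*b = Y + 3*b)
(E(-125, -176) + 24*(0 + 106))*(42207 + G) = ((-125 + 3*(-176)) + 24*(0 + 106))*(42207 - 5913) = ((-125 - 528) + 24*106)*36294 = (-653 + 2544)*36294 = 1891*36294 = 68631954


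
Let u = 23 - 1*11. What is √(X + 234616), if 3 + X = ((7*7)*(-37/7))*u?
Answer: √231505 ≈ 481.15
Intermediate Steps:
u = 12 (u = 23 - 11 = 12)
X = -3111 (X = -3 + ((7*7)*(-37/7))*12 = -3 + (49*(-37*⅐))*12 = -3 + (49*(-37/7))*12 = -3 - 259*12 = -3 - 3108 = -3111)
√(X + 234616) = √(-3111 + 234616) = √231505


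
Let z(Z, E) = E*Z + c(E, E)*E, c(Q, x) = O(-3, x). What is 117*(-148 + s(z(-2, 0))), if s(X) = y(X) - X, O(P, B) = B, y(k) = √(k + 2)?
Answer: -17316 + 117*√2 ≈ -17151.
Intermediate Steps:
y(k) = √(2 + k)
c(Q, x) = x
z(Z, E) = E² + E*Z (z(Z, E) = E*Z + E*E = E*Z + E² = E² + E*Z)
s(X) = √(2 + X) - X
117*(-148 + s(z(-2, 0))) = 117*(-148 + (√(2 + 0*(0 - 2)) - 0*(0 - 2))) = 117*(-148 + (√(2 + 0*(-2)) - 0*(-2))) = 117*(-148 + (√(2 + 0) - 1*0)) = 117*(-148 + (√2 + 0)) = 117*(-148 + √2) = -17316 + 117*√2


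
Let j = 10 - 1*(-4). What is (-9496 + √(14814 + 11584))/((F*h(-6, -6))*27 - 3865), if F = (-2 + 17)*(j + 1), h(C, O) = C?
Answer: 9496/40315 - √26398/40315 ≈ 0.23151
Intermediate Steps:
j = 14 (j = 10 + 4 = 14)
F = 225 (F = (-2 + 17)*(14 + 1) = 15*15 = 225)
(-9496 + √(14814 + 11584))/((F*h(-6, -6))*27 - 3865) = (-9496 + √(14814 + 11584))/((225*(-6))*27 - 3865) = (-9496 + √26398)/(-1350*27 - 3865) = (-9496 + √26398)/(-36450 - 3865) = (-9496 + √26398)/(-40315) = (-9496 + √26398)*(-1/40315) = 9496/40315 - √26398/40315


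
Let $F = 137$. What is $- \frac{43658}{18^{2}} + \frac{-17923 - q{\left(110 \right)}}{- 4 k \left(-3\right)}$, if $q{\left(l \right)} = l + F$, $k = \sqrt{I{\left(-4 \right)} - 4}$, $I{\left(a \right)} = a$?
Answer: $- \frac{21829}{162} + \frac{9085 i \sqrt{2}}{24} \approx -134.75 + 535.34 i$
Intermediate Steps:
$k = 2 i \sqrt{2}$ ($k = \sqrt{-4 - 4} = \sqrt{-8} = 2 i \sqrt{2} \approx 2.8284 i$)
$q{\left(l \right)} = 137 + l$ ($q{\left(l \right)} = l + 137 = 137 + l$)
$- \frac{43658}{18^{2}} + \frac{-17923 - q{\left(110 \right)}}{- 4 k \left(-3\right)} = - \frac{43658}{18^{2}} + \frac{-17923 - \left(137 + 110\right)}{- 4 \cdot 2 i \sqrt{2} \left(-3\right)} = - \frac{43658}{324} + \frac{-17923 - 247}{- 8 i \sqrt{2} \left(-3\right)} = \left(-43658\right) \frac{1}{324} + \frac{-17923 - 247}{24 i \sqrt{2}} = - \frac{21829}{162} - 18170 \left(- \frac{i \sqrt{2}}{48}\right) = - \frac{21829}{162} + \frac{9085 i \sqrt{2}}{24}$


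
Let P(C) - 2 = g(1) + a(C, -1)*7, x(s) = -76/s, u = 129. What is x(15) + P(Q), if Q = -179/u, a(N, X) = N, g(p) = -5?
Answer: -11468/645 ≈ -17.780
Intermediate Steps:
Q = -179/129 ≈ -1.3876
P(C) = -3 + 7*C (P(C) = 2 + (-5 + C*7) = 2 + (-5 + 7*C) = -3 + 7*C)
x(15) + P(Q) = -76/15 + (-3 + 7*(-179/129)) = -76*1/15 + (-3 - 1253/129) = -76/15 - 1640/129 = -11468/645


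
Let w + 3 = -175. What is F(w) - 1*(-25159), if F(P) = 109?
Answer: 25268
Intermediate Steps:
w = -178 (w = -3 - 175 = -178)
F(w) - 1*(-25159) = 109 - 1*(-25159) = 109 + 25159 = 25268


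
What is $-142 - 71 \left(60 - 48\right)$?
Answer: $-994$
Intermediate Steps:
$-142 - 71 \left(60 - 48\right) = -142 - 852 = -994$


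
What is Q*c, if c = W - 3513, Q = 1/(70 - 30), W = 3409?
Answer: -13/5 ≈ -2.6000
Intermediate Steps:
Q = 1/40 ≈ 0.025000
c = -104 (c = 3409 - 3513 = -104)
Q*c = (1/40)*(-104) = -13/5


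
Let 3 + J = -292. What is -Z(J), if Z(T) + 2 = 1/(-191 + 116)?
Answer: 151/75 ≈ 2.0133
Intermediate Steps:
J = -295 (J = -3 - 292 = -295)
Z(T) = -151/75 (Z(T) = -2 + 1/(-191 + 116) = -2 + 1/(-75) = -2 - 1/75 = -151/75)
-Z(J) = -1*(-151/75) = 151/75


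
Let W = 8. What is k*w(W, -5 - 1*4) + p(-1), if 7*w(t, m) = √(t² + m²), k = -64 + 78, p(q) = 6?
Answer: 6 + 2*√145 ≈ 30.083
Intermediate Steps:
k = 14
w(t, m) = √(m² + t²)/7 (w(t, m) = √(t² + m²)/7 = √(m² + t²)/7)
k*w(W, -5 - 1*4) + p(-1) = 14*(√((-5 - 1*4)² + 8²)/7) + 6 = 14*(√((-5 - 4)² + 64)/7) + 6 = 14*(√((-9)² + 64)/7) + 6 = 14*(√(81 + 64)/7) + 6 = 14*(√145/7) + 6 = 2*√145 + 6 = 6 + 2*√145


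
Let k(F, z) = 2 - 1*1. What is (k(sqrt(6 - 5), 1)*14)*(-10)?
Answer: -140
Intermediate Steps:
k(F, z) = 1 (k(F, z) = 2 - 1 = 1)
(k(sqrt(6 - 5), 1)*14)*(-10) = (1*14)*(-10) = 14*(-10) = -140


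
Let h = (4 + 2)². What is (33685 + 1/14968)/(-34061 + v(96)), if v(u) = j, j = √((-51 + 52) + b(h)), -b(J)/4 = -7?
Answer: -17173456775941/17365150525856 - 504197081*√29/17365150525856 ≈ -0.98912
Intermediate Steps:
h = 36 (h = 6² = 36)
b(J) = 28 (b(J) = -4*(-7) = 28)
j = √29 (j = √((-51 + 52) + 28) = √(1 + 28) = √29 ≈ 5.3852)
v(u) = √29
(33685 + 1/14968)/(-34061 + v(96)) = (33685 + 1/14968)/(-34061 + √29) = 504197081/(14968*(-34061 + √29))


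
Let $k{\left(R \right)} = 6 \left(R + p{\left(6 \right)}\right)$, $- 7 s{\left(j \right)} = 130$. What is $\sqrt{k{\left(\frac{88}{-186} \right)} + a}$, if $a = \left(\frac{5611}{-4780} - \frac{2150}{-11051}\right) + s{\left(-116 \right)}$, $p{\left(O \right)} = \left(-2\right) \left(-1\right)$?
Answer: $\frac{i \sqrt{184575243666527945}}{133287910} \approx 3.2233 i$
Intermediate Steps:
$p{\left(O \right)} = 2$
$s{\left(j \right)} = - \frac{130}{7}$ ($s{\left(j \right)} = \left(- \frac{1}{7}\right) 130 = - \frac{130}{7}$)
$k{\left(R \right)} = 12 + 6 R$ ($k{\left(R \right)} = 6 \left(R + 2\right) = 6 \left(2 + R\right) = 12 + 6 R$)
$a = - \frac{168120989}{8599220}$ ($a = \left(\frac{5611}{-4780} - \frac{2150}{-11051}\right) - \frac{130}{7} = \left(5611 \left(- \frac{1}{4780}\right) - - \frac{50}{257}\right) - \frac{130}{7} = \left(- \frac{5611}{4780} + \frac{50}{257}\right) - \frac{130}{7} = - \frac{1203027}{1228460} - \frac{130}{7} = - \frac{168120989}{8599220} \approx -19.551$)
$\sqrt{k{\left(\frac{88}{-186} \right)} + a} = \sqrt{\left(12 + 6 \frac{88}{-186}\right) - \frac{168120989}{8599220}} = \sqrt{\left(12 + 6 \cdot 88 \left(- \frac{1}{186}\right)\right) - \frac{168120989}{8599220}} = \sqrt{\left(12 + 6 \left(- \frac{44}{93}\right)\right) - \frac{168120989}{8599220}} = \sqrt{\left(12 - \frac{88}{31}\right) - \frac{168120989}{8599220}} = \sqrt{\frac{284}{31} - \frac{168120989}{8599220}} = \sqrt{- \frac{2769572179}{266575820}} = \frac{i \sqrt{184575243666527945}}{133287910}$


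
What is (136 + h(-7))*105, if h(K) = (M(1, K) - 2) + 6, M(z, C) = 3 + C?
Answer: 14280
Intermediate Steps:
h(K) = 7 + K (h(K) = ((3 + K) - 2) + 6 = (1 + K) + 6 = 7 + K)
(136 + h(-7))*105 = (136 + (7 - 7))*105 = (136 + 0)*105 = 136*105 = 14280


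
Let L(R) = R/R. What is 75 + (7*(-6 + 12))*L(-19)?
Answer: 117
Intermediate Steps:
L(R) = 1
75 + (7*(-6 + 12))*L(-19) = 75 + (7*(-6 + 12))*1 = 75 + (7*6)*1 = 75 + 42*1 = 75 + 42 = 117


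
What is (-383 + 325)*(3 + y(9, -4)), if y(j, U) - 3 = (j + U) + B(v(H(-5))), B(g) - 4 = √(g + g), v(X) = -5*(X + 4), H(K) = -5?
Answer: -870 - 58*√10 ≈ -1053.4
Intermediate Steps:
v(X) = -20 - 5*X (v(X) = -5*(4 + X) = -20 - 5*X)
B(g) = 4 + √2*√g (B(g) = 4 + √(g + g) = 4 + √(2*g) = 4 + √2*√g)
y(j, U) = 7 + U + j + √10 (y(j, U) = 3 + ((j + U) + (4 + √2*√(-20 - 5*(-5)))) = 3 + ((U + j) + (4 + √2*√(-20 + 25))) = 3 + ((U + j) + (4 + √2*√5)) = 3 + ((U + j) + (4 + √10)) = 3 + (4 + U + j + √10) = 7 + U + j + √10)
(-383 + 325)*(3 + y(9, -4)) = (-383 + 325)*(3 + (7 - 4 + 9 + √10)) = -58*(3 + (12 + √10)) = -58*(15 + √10) = -870 - 58*√10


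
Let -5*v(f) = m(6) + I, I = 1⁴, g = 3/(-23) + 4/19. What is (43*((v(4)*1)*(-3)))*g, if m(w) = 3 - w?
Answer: -1806/437 ≈ -4.1327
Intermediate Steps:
g = 35/437 (g = 3*(-1/23) + 4*(1/19) = -3/23 + 4/19 = 35/437 ≈ 0.080091)
I = 1
v(f) = ⅖ (v(f) = -((3 - 1*6) + 1)/5 = -((3 - 6) + 1)/5 = -(-3 + 1)/5 = -⅕*(-2) = ⅖)
(43*((v(4)*1)*(-3)))*g = (43*(((⅖)*1)*(-3)))*(35/437) = (43*((⅖)*(-3)))*(35/437) = (43*(-6/5))*(35/437) = -258/5*35/437 = -1806/437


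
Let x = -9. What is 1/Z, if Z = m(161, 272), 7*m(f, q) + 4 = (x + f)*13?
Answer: 7/1972 ≈ 0.0035497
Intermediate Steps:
m(f, q) = -121/7 + 13*f/7 (m(f, q) = -4/7 + ((-9 + f)*13)/7 = -4/7 + (-117 + 13*f)/7 = -4/7 + (-117/7 + 13*f/7) = -121/7 + 13*f/7)
Z = 1972/7 (Z = -121/7 + (13/7)*161 = -121/7 + 299 = 1972/7 ≈ 281.71)
1/Z = 1/(1972/7) = 7/1972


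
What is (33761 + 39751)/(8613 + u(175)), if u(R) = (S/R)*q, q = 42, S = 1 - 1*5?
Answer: 612600/71767 ≈ 8.5359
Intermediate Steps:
S = -4 (S = 1 - 5 = -4)
u(R) = -168/R (u(R) = -4/R*42 = -168/R)
(33761 + 39751)/(8613 + u(175)) = (33761 + 39751)/(8613 - 168/175) = 73512/(8613 - 168*1/175) = 73512/(8613 - 24/25) = 73512/(215301/25) = 73512*(25/215301) = 612600/71767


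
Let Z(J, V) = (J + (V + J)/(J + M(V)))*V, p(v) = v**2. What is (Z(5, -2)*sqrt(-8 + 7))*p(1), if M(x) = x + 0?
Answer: -12*I ≈ -12.0*I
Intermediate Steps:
M(x) = x
Z(J, V) = V*(1 + J) (Z(J, V) = (J + (V + J)/(J + V))*V = (J + (J + V)/(J + V))*V = (J + 1)*V = (1 + J)*V = V*(1 + J))
(Z(5, -2)*sqrt(-8 + 7))*p(1) = ((-2*(1 + 5))*sqrt(-8 + 7))*1**2 = ((-2*6)*sqrt(-1))*1 = -12*I*1 = -12*I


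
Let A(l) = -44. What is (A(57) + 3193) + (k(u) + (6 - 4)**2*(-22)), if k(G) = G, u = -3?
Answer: 3058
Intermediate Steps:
(A(57) + 3193) + (k(u) + (6 - 4)**2*(-22)) = (-44 + 3193) + (-3 + (6 - 4)**2*(-22)) = 3149 + (-3 + 2**2*(-22)) = 3149 + (-3 + 4*(-22)) = 3149 + (-3 - 88) = 3149 - 91 = 3058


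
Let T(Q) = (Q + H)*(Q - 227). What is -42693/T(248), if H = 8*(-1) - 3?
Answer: -2033/237 ≈ -8.5781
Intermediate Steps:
H = -11 (H = -8 - 3 = -11)
T(Q) = (-227 + Q)*(-11 + Q) (T(Q) = (Q - 11)*(Q - 227) = (-11 + Q)*(-227 + Q) = (-227 + Q)*(-11 + Q))
-42693/T(248) = -42693/(2497 + 248² - 238*248) = -42693/(2497 + 61504 - 59024) = -42693/4977 = -42693*1/4977 = -2033/237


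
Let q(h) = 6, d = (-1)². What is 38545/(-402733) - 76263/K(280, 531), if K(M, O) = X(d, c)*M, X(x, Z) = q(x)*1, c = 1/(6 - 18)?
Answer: -10259460793/225530480 ≈ -45.490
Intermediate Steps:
d = 1
c = -1/12 (c = 1/(-12) = -1/12 ≈ -0.083333)
X(x, Z) = 6 (X(x, Z) = 6*1 = 6)
K(M, O) = 6*M
38545/(-402733) - 76263/K(280, 531) = 38545/(-402733) - 76263/(6*280) = 38545*(-1/402733) - 76263/1680 = -38545/402733 - 76263*1/1680 = -38545/402733 - 25421/560 = -10259460793/225530480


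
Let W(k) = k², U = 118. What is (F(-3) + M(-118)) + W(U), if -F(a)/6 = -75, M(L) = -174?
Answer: 14200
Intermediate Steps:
F(a) = 450 (F(a) = -6*(-75) = 450)
(F(-3) + M(-118)) + W(U) = (450 - 174) + 118² = 276 + 13924 = 14200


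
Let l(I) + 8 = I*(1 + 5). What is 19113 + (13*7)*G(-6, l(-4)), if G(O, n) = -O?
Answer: 19659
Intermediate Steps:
l(I) = -8 + 6*I (l(I) = -8 + I*(1 + 5) = -8 + I*6 = -8 + 6*I)
19113 + (13*7)*G(-6, l(-4)) = 19113 + (13*7)*(-1*(-6)) = 19113 + 91*6 = 19113 + 546 = 19659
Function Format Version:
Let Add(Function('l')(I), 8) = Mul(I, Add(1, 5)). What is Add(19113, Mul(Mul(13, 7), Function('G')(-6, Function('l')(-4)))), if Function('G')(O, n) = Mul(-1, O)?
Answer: 19659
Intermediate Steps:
Function('l')(I) = Add(-8, Mul(6, I)) (Function('l')(I) = Add(-8, Mul(I, Add(1, 5))) = Add(-8, Mul(I, 6)) = Add(-8, Mul(6, I)))
Add(19113, Mul(Mul(13, 7), Function('G')(-6, Function('l')(-4)))) = Add(19113, Mul(Mul(13, 7), Mul(-1, -6))) = Add(19113, Mul(91, 6)) = Add(19113, 546) = 19659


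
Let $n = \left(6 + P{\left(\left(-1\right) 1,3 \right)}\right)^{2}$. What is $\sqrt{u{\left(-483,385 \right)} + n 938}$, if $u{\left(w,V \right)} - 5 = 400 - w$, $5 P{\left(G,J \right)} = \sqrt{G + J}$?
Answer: $\frac{2 \sqrt{217069 + 14070 \sqrt{2}}}{5} \approx 194.72$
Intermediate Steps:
$P{\left(G,J \right)} = \frac{\sqrt{G + J}}{5}$
$u{\left(w,V \right)} = 405 - w$ ($u{\left(w,V \right)} = 5 - \left(-400 + w\right) = 405 - w$)
$n = \left(6 + \frac{\sqrt{2}}{5}\right)^{2}$ ($n = \left(6 + \frac{\sqrt{\left(-1\right) 1 + 3}}{5}\right)^{2} = \left(6 + \frac{\sqrt{-1 + 3}}{5}\right)^{2} = \left(6 + \frac{\sqrt{2}}{5}\right)^{2} \approx 39.474$)
$\sqrt{u{\left(-483,385 \right)} + n 938} = \sqrt{\left(405 - -483\right) + \frac{\left(30 + \sqrt{2}\right)^{2}}{25} \cdot 938} = \sqrt{\left(405 + 483\right) + \frac{938 \left(30 + \sqrt{2}\right)^{2}}{25}} = \sqrt{888 + \frac{938 \left(30 + \sqrt{2}\right)^{2}}{25}}$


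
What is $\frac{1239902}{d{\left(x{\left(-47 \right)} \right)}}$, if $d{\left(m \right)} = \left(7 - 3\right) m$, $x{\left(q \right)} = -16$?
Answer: $- \frac{619951}{32} \approx -19373.0$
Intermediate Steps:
$d{\left(m \right)} = 4 m$
$\frac{1239902}{d{\left(x{\left(-47 \right)} \right)}} = \frac{1239902}{4 \left(-16\right)} = \frac{1239902}{-64} = 1239902 \left(- \frac{1}{64}\right) = - \frac{619951}{32}$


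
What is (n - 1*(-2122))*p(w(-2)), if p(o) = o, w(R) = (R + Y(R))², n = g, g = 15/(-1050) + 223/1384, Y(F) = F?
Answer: 205593586/6055 ≈ 33954.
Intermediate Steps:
g = 7113/48440 (g = 15*(-1/1050) + 223*(1/1384) = -1/70 + 223/1384 = 7113/48440 ≈ 0.14684)
n = 7113/48440 ≈ 0.14684
w(R) = 4*R² (w(R) = (R + R)² = (2*R)² = 4*R²)
(n - 1*(-2122))*p(w(-2)) = (7113/48440 - 1*(-2122))*(4*(-2)²) = (7113/48440 + 2122)*(4*4) = (102796793/48440)*16 = 205593586/6055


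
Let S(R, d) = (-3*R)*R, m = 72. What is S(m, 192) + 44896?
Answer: 29344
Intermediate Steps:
S(R, d) = -3*R**2
S(m, 192) + 44896 = -3*72**2 + 44896 = -3*5184 + 44896 = -15552 + 44896 = 29344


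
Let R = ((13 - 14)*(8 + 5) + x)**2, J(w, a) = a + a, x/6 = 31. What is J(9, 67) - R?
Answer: -29795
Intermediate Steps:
x = 186 (x = 6*31 = 186)
J(w, a) = 2*a
R = 29929 (R = ((13 - 14)*(8 + 5) + 186)**2 = (-1*13 + 186)**2 = (-13 + 186)**2 = 173**2 = 29929)
J(9, 67) - R = 2*67 - 1*29929 = 134 - 29929 = -29795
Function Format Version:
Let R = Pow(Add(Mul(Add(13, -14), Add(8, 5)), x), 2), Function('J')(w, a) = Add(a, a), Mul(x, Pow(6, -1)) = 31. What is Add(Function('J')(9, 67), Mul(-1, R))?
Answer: -29795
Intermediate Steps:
x = 186 (x = Mul(6, 31) = 186)
Function('J')(w, a) = Mul(2, a)
R = 29929 (R = Pow(Add(Mul(Add(13, -14), Add(8, 5)), 186), 2) = Pow(Add(Mul(-1, 13), 186), 2) = Pow(Add(-13, 186), 2) = Pow(173, 2) = 29929)
Add(Function('J')(9, 67), Mul(-1, R)) = Add(Mul(2, 67), Mul(-1, 29929)) = Add(134, -29929) = -29795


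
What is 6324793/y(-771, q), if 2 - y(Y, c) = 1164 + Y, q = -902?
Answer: -274991/17 ≈ -16176.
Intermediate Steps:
y(Y, c) = -1162 - Y (y(Y, c) = 2 - (1164 + Y) = 2 + (-1164 - Y) = -1162 - Y)
6324793/y(-771, q) = 6324793/(-1162 - 1*(-771)) = 6324793/(-1162 + 771) = 6324793/(-391) = 6324793*(-1/391) = -274991/17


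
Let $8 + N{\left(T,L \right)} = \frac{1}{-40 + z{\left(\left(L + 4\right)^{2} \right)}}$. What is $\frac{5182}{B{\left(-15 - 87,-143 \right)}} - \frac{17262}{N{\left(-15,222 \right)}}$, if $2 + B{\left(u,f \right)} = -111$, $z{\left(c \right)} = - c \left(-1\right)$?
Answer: $\frac{97435384582}{46136431} \approx 2111.9$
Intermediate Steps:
$z{\left(c \right)} = c$
$B{\left(u,f \right)} = -113$ ($B{\left(u,f \right)} = -2 - 111 = -113$)
$N{\left(T,L \right)} = -8 + \frac{1}{-40 + \left(4 + L\right)^{2}}$ ($N{\left(T,L \right)} = -8 + \frac{1}{-40 + \left(L + 4\right)^{2}} = -8 + \frac{1}{-40 + \left(4 + L\right)^{2}}$)
$\frac{5182}{B{\left(-15 - 87,-143 \right)}} - \frac{17262}{N{\left(-15,222 \right)}} = \frac{5182}{-113} - \frac{17262}{\frac{1}{-40 + \left(4 + 222\right)^{2}} \left(321 - 8 \left(4 + 222\right)^{2}\right)} = 5182 \left(- \frac{1}{113}\right) - \frac{17262}{\frac{1}{-40 + 226^{2}} \left(321 - 8 \cdot 226^{2}\right)} = - \frac{5182}{113} - \frac{17262}{\frac{1}{-40 + 51076} \left(321 - 408608\right)} = - \frac{5182}{113} - \frac{17262}{\frac{1}{51036} \left(321 - 408608\right)} = - \frac{5182}{113} - \frac{17262}{\frac{1}{51036} \left(-408287\right)} = - \frac{5182}{113} - \frac{17262}{- \frac{408287}{51036}} = - \frac{5182}{113} - - \frac{880983432}{408287} = - \frac{5182}{113} + \frac{880983432}{408287} = \frac{97435384582}{46136431}$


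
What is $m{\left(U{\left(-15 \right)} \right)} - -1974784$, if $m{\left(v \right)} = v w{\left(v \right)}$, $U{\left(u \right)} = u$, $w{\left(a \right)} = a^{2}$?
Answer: $1971409$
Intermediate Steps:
$m{\left(v \right)} = v^{3}$ ($m{\left(v \right)} = v v^{2} = v^{3}$)
$m{\left(U{\left(-15 \right)} \right)} - -1974784 = \left(-15\right)^{3} - -1974784 = -3375 + 1974784 = 1971409$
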